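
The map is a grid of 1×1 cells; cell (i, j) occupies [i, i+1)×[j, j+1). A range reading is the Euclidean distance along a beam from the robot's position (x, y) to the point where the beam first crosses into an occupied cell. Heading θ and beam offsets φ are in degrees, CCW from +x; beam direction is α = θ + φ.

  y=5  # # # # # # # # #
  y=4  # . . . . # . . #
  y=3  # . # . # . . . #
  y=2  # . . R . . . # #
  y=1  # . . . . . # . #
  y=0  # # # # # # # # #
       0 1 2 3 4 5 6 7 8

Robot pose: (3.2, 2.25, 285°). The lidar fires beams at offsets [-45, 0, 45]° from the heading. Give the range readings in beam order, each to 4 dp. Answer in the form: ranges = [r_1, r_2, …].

ranges = [1.4434, 1.2941, 2.5000]

beam 1: φ=-45°, α=240°
  d=(-0.5000,-0.8660)  start (3,2)  tX=0.4000 tY=0.2887  stride 1/|dx|=2.0000 1/|dy|=1.1547
    cross y-line → (3,1), t=0.2887
    cross x-line → (2,1), t=0.4000
    cross y-line → (2,0), t=1.4434 (wall)
  → r_1 = 1.4434
beam 2: φ=0°, α=285°
  d=(0.2588,-0.9659)  start (3,2)  tX=3.0910 tY=0.2588  stride 1/|dx|=3.8637 1/|dy|=1.0353
    cross y-line → (3,1), t=0.2588
    cross y-line → (3,0), t=1.2941 (wall)
  → r_2 = 1.2941
beam 3: φ=45°, α=330°
  d=(0.8660,-0.5000)  start (3,2)  tX=0.9238 tY=0.5000  stride 1/|dx|=1.1547 1/|dy|=2.0000
    cross y-line → (3,1), t=0.5000
    cross x-line → (4,1), t=0.9238
    cross x-line → (5,1), t=2.0785
    cross y-line → (5,0), t=2.5000 (wall)
  → r_3 = 2.5000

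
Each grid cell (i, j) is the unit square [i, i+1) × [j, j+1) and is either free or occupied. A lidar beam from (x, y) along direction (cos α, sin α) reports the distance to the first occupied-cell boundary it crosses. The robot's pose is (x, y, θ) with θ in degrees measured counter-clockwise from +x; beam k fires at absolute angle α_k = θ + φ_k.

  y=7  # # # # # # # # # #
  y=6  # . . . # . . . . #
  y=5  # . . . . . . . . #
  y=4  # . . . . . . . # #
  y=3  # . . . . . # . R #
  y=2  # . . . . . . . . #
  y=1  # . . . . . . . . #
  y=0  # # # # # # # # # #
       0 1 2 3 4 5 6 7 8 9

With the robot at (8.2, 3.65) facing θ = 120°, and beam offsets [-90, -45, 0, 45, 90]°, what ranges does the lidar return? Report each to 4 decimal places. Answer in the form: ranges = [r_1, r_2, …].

beam 1: φ=-90°, α=30°
  d=(0.8660,0.5000)  start (8,3)  tX=0.9238 tY=0.7000  stride 1/|dx|=1.1547 1/|dy|=2.0000
    cross y-line → (8,4), t=0.7000 (wall)
  → r_1 = 0.7000
beam 2: φ=-45°, α=75°
  d=(0.2588,0.9659)  start (8,3)  tX=3.0910 tY=0.3623  stride 1/|dx|=3.8637 1/|dy|=1.0353
    cross y-line → (8,4), t=0.3623 (wall)
  → r_2 = 0.3623
beam 3: φ=0°, α=120°
  d=(-0.5000,0.8660)  start (8,3)  tX=0.4000 tY=0.4041  stride 1/|dx|=2.0000 1/|dy|=1.1547
    cross x-line → (7,3), t=0.4000
    cross y-line → (7,4), t=0.4041
    cross y-line → (7,5), t=1.5588
    cross x-line → (6,5), t=2.4000
    cross y-line → (6,6), t=2.7135
    cross y-line → (6,7), t=3.8682 (wall)
  → r_3 = 3.8682
beam 4: φ=45°, α=165°
  d=(-0.9659,0.2588)  start (8,3)  tX=0.2071 tY=1.3523  stride 1/|dx|=1.0353 1/|dy|=3.8637
    cross x-line → (7,3), t=0.2071
    cross x-line → (6,3), t=1.2423 (wall)
  → r_4 = 1.2423
beam 5: φ=90°, α=210°
  d=(-0.8660,-0.5000)  start (8,3)  tX=0.2309 tY=1.3000  stride 1/|dx|=1.1547 1/|dy|=2.0000
    cross x-line → (7,3), t=0.2309
    cross y-line → (7,2), t=1.3000
    cross x-line → (6,2), t=1.3856
    cross x-line → (5,2), t=2.5403
    cross y-line → (5,1), t=3.3000
    cross x-line → (4,1), t=3.6950
    cross x-line → (3,1), t=4.8497
    cross y-line → (3,0), t=5.3000 (wall)
  → r_5 = 5.3000

ranges = [0.7000, 0.3623, 3.8682, 1.2423, 5.3000]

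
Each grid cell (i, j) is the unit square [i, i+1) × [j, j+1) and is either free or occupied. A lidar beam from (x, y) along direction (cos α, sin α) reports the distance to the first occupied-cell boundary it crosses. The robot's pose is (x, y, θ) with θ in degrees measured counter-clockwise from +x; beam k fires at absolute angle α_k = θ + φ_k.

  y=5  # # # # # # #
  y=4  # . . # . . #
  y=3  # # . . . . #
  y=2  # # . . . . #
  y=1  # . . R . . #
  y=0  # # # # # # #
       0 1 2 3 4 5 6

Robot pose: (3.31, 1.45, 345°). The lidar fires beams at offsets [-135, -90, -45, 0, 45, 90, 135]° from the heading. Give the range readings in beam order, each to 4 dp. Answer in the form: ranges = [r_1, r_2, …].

beam 1: φ=-135°, α=210°
  dir = (cos 210°, sin 210°) = (-0.8660, -0.5000); from cell (3,1)
  next x-line at t=0.3580, next y-line at t=0.9000; Δt_x=1.1547, Δt_y=2.0000
    x: enter (2,1) at t=0.3580
    y: enter (2,0) at t=0.9000 ← occupied
  → r_1 = 0.9000
beam 2: φ=-90°, α=255°
  dir = (cos 255°, sin 255°) = (-0.2588, -0.9659); from cell (3,1)
  next x-line at t=1.1977, next y-line at t=0.4659; Δt_x=3.8637, Δt_y=1.0353
    y: enter (3,0) at t=0.4659 ← occupied
  → r_2 = 0.4659
beam 3: φ=-45°, α=300°
  dir = (cos 300°, sin 300°) = (0.5000, -0.8660); from cell (3,1)
  next x-line at t=1.3800, next y-line at t=0.5196; Δt_x=2.0000, Δt_y=1.1547
    y: enter (3,0) at t=0.5196 ← occupied
  → r_3 = 0.5196
beam 4: φ=0°, α=345°
  dir = (cos 345°, sin 345°) = (0.9659, -0.2588); from cell (3,1)
  next x-line at t=0.7143, next y-line at t=1.7387; Δt_x=1.0353, Δt_y=3.8637
    x: enter (4,1) at t=0.7143
    y: enter (4,0) at t=1.7387 ← occupied
  → r_4 = 1.7387
beam 5: φ=45°, α=30°
  dir = (cos 30°, sin 30°) = (0.8660, 0.5000); from cell (3,1)
  next x-line at t=0.7967, next y-line at t=1.1000; Δt_x=1.1547, Δt_y=2.0000
    x: enter (4,1) at t=0.7967
    y: enter (4,2) at t=1.1000
    x: enter (5,2) at t=1.9514
    y: enter (5,3) at t=3.1000
    x: enter (6,3) at t=3.1061 ← occupied
  → r_5 = 3.1061
beam 6: φ=90°, α=75°
  dir = (cos 75°, sin 75°) = (0.2588, 0.9659); from cell (3,1)
  next x-line at t=2.6660, next y-line at t=0.5694; Δt_x=3.8637, Δt_y=1.0353
    y: enter (3,2) at t=0.5694
    y: enter (3,3) at t=1.6047
    y: enter (3,4) at t=2.6400 ← occupied
  → r_6 = 2.6400
beam 7: φ=135°, α=120°
  dir = (cos 120°, sin 120°) = (-0.5000, 0.8660); from cell (3,1)
  next x-line at t=0.6200, next y-line at t=0.6351; Δt_x=2.0000, Δt_y=1.1547
    x: enter (2,1) at t=0.6200
    y: enter (2,2) at t=0.6351
    y: enter (2,3) at t=1.7898
    x: enter (1,3) at t=2.6200 ← occupied
  → r_7 = 2.6200

ranges = [0.9000, 0.4659, 0.5196, 1.7387, 3.1061, 2.6400, 2.6200]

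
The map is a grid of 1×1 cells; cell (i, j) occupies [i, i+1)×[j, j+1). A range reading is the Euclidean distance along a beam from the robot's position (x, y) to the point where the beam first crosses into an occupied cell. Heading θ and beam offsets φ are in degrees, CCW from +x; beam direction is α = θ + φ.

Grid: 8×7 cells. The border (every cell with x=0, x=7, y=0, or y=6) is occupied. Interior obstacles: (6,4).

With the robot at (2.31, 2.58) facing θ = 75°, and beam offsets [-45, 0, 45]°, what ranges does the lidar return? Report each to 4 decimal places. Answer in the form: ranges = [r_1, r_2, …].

ranges = [4.2608, 3.5406, 2.6200]

beam 1: φ=-45°, α=30°
  d=(0.8660,0.5000)  start (2,2)  tX=0.7967 tY=0.8400  stride 1/|dx|=1.1547 1/|dy|=2.0000
    cross x-line → (3,2), t=0.7967
    cross y-line → (3,3), t=0.8400
    cross x-line → (4,3), t=1.9514
    cross y-line → (4,4), t=2.8400
    cross x-line → (5,4), t=3.1061
    cross x-line → (6,4), t=4.2608 (wall)
  → r_1 = 4.2608
beam 2: φ=0°, α=75°
  d=(0.2588,0.9659)  start (2,2)  tX=2.6660 tY=0.4348  stride 1/|dx|=3.8637 1/|dy|=1.0353
    cross y-line → (2,3), t=0.4348
    cross y-line → (2,4), t=1.4701
    cross y-line → (2,5), t=2.5054
    cross x-line → (3,5), t=2.6660
    cross y-line → (3,6), t=3.5406 (wall)
  → r_2 = 3.5406
beam 3: φ=45°, α=120°
  d=(-0.5000,0.8660)  start (2,2)  tX=0.6200 tY=0.4850  stride 1/|dx|=2.0000 1/|dy|=1.1547
    cross y-line → (2,3), t=0.4850
    cross x-line → (1,3), t=0.6200
    cross y-line → (1,4), t=1.6397
    cross x-line → (0,4), t=2.6200 (wall)
  → r_3 = 2.6200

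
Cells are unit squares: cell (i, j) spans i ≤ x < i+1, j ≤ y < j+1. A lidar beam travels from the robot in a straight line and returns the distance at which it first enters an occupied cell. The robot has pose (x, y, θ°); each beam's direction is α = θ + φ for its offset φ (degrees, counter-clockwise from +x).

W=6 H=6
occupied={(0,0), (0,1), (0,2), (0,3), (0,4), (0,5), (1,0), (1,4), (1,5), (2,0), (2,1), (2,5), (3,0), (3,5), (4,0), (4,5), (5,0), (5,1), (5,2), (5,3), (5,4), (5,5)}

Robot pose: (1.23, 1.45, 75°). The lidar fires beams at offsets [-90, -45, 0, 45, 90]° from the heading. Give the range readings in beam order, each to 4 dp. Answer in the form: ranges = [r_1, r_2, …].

ranges = [0.7972, 0.8891, 2.6400, 0.4600, 0.2381]

beam 1: φ=-90°, α=345°
  dir = (cos 345°, sin 345°) = (0.9659, -0.2588); from cell (1,1)
  next x-line at t=0.7972, next y-line at t=1.7387; Δt_x=1.0353, Δt_y=3.8637
    x: enter (2,1) at t=0.7972 ← occupied
  → r_1 = 0.7972
beam 2: φ=-45°, α=30°
  dir = (cos 30°, sin 30°) = (0.8660, 0.5000); from cell (1,1)
  next x-line at t=0.8891, next y-line at t=1.1000; Δt_x=1.1547, Δt_y=2.0000
    x: enter (2,1) at t=0.8891 ← occupied
  → r_2 = 0.8891
beam 3: φ=0°, α=75°
  dir = (cos 75°, sin 75°) = (0.2588, 0.9659); from cell (1,1)
  next x-line at t=2.9751, next y-line at t=0.5694; Δt_x=3.8637, Δt_y=1.0353
    y: enter (1,2) at t=0.5694
    y: enter (1,3) at t=1.6047
    y: enter (1,4) at t=2.6400 ← occupied
  → r_3 = 2.6400
beam 4: φ=45°, α=120°
  dir = (cos 120°, sin 120°) = (-0.5000, 0.8660); from cell (1,1)
  next x-line at t=0.4600, next y-line at t=0.6351; Δt_x=2.0000, Δt_y=1.1547
    x: enter (0,1) at t=0.4600 ← occupied
  → r_4 = 0.4600
beam 5: φ=90°, α=165°
  dir = (cos 165°, sin 165°) = (-0.9659, 0.2588); from cell (1,1)
  next x-line at t=0.2381, next y-line at t=2.1250; Δt_x=1.0353, Δt_y=3.8637
    x: enter (0,1) at t=0.2381 ← occupied
  → r_5 = 0.2381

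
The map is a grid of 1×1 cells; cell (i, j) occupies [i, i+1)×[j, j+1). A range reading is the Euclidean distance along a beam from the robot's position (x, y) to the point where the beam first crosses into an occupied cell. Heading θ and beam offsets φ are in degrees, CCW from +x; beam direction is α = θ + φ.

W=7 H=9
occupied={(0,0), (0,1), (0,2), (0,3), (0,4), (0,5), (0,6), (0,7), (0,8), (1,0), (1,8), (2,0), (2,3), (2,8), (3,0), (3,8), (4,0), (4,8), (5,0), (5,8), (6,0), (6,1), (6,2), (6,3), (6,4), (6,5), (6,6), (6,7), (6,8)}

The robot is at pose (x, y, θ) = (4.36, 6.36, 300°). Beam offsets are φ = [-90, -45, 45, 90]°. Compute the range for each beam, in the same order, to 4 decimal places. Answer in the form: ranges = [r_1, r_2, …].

beam 1: φ=-90°, α=210°
  dir = (cos 210°, sin 210°) = (-0.8660, -0.5000); from cell (4,6)
  next x-line at t=0.4157, next y-line at t=0.7200; Δt_x=1.1547, Δt_y=2.0000
    x: enter (3,6) at t=0.4157
    y: enter (3,5) at t=0.7200
    x: enter (2,5) at t=1.5704
    y: enter (2,4) at t=2.7200
    x: enter (1,4) at t=2.7251
    x: enter (0,4) at t=3.8798 ← occupied
  → r_1 = 3.8798
beam 2: φ=-45°, α=255°
  dir = (cos 255°, sin 255°) = (-0.2588, -0.9659); from cell (4,6)
  next x-line at t=1.3909, next y-line at t=0.3727; Δt_x=3.8637, Δt_y=1.0353
    y: enter (4,5) at t=0.3727
    x: enter (3,5) at t=1.3909
    y: enter (3,4) at t=1.4080
    y: enter (3,3) at t=2.4433
    y: enter (3,2) at t=3.4785
    y: enter (3,1) at t=4.5138
    x: enter (2,1) at t=5.2546
    y: enter (2,0) at t=5.5491 ← occupied
  → r_2 = 5.5491
beam 3: φ=45°, α=345°
  dir = (cos 345°, sin 345°) = (0.9659, -0.2588); from cell (4,6)
  next x-line at t=0.6626, next y-line at t=1.3909; Δt_x=1.0353, Δt_y=3.8637
    x: enter (5,6) at t=0.6626
    y: enter (5,5) at t=1.3909
    x: enter (6,5) at t=1.6979 ← occupied
  → r_3 = 1.6979
beam 4: φ=90°, α=30°
  dir = (cos 30°, sin 30°) = (0.8660, 0.5000); from cell (4,6)
  next x-line at t=0.7390, next y-line at t=1.2800; Δt_x=1.1547, Δt_y=2.0000
    x: enter (5,6) at t=0.7390
    y: enter (5,7) at t=1.2800
    x: enter (6,7) at t=1.8937 ← occupied
  → r_4 = 1.8937

ranges = [3.8798, 5.5491, 1.6979, 1.8937]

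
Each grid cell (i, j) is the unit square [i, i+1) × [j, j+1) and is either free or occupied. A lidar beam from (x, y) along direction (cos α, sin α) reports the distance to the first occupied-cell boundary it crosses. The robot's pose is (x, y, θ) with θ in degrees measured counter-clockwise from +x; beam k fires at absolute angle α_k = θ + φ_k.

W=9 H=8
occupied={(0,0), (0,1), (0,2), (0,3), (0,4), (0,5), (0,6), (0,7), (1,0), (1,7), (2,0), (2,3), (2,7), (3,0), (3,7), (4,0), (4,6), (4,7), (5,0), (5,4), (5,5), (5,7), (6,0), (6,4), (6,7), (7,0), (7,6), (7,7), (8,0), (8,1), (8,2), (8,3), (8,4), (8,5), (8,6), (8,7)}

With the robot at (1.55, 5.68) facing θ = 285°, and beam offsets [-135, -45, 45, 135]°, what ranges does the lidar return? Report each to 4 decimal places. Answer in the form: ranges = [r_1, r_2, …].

beam 1: φ=-135°, α=150°
  dir = (cos 150°, sin 150°) = (-0.8660, 0.5000); from cell (1,5)
  next x-line at t=0.6351, next y-line at t=0.6400; Δt_x=1.1547, Δt_y=2.0000
    x: enter (0,5) at t=0.6351 ← occupied
  → r_1 = 0.6351
beam 2: φ=-45°, α=240°
  dir = (cos 240°, sin 240°) = (-0.5000, -0.8660); from cell (1,5)
  next x-line at t=1.1000, next y-line at t=0.7852; Δt_x=2.0000, Δt_y=1.1547
    y: enter (1,4) at t=0.7852
    x: enter (0,4) at t=1.1000 ← occupied
  → r_2 = 1.1000
beam 3: φ=45°, α=330°
  dir = (cos 330°, sin 330°) = (0.8660, -0.5000); from cell (1,5)
  next x-line at t=0.5196, next y-line at t=1.3600; Δt_x=1.1547, Δt_y=2.0000
    x: enter (2,5) at t=0.5196
    y: enter (2,4) at t=1.3600
    x: enter (3,4) at t=1.6743
    x: enter (4,4) at t=2.8290
    y: enter (4,3) at t=3.3600
    x: enter (5,3) at t=3.9837
    x: enter (6,3) at t=5.1384
    y: enter (6,2) at t=5.3600
    x: enter (7,2) at t=6.2931
    y: enter (7,1) at t=7.3600
    x: enter (8,1) at t=7.4478 ← occupied
  → r_3 = 7.4478
beam 4: φ=135°, α=60°
  dir = (cos 60°, sin 60°) = (0.5000, 0.8660); from cell (1,5)
  next x-line at t=0.9000, next y-line at t=0.3695; Δt_x=2.0000, Δt_y=1.1547
    y: enter (1,6) at t=0.3695
    x: enter (2,6) at t=0.9000
    y: enter (2,7) at t=1.5242 ← occupied
  → r_4 = 1.5242

ranges = [0.6351, 1.1000, 7.4478, 1.5242]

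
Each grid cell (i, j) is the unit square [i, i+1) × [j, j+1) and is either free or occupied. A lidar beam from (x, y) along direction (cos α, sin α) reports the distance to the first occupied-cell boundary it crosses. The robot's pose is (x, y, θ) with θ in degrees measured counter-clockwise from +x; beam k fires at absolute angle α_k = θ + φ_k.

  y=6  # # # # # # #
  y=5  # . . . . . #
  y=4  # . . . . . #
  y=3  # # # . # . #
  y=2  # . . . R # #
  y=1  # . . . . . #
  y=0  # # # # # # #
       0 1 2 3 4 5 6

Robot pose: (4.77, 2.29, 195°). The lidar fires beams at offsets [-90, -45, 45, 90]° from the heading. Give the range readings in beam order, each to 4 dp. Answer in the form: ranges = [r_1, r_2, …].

ranges = [0.7350, 2.0438, 1.4896, 1.3355]

beam 1: φ=-90°, α=105°
  direction (-0.2588, 0.9659); cell (4,2); t to first gridline: x 2.9751, y 0.7350 (then +3.8637 / +1.0353)
    (4,3) via y @ 0.7350  # hit
  → r_1 = 0.7350
beam 2: φ=-45°, α=150°
  direction (-0.8660, 0.5000); cell (4,2); t to first gridline: x 0.8891, y 1.4200 (then +1.1547 / +2.0000)
    (3,2) via x @ 0.8891
    (3,3) via y @ 1.4200
    (2,3) via x @ 2.0438  # hit
  → r_2 = 2.0438
beam 3: φ=45°, α=240°
  direction (-0.5000, -0.8660); cell (4,2); t to first gridline: x 1.5400, y 0.3349 (then +2.0000 / +1.1547)
    (4,1) via y @ 0.3349
    (4,0) via y @ 1.4896  # hit
  → r_3 = 1.4896
beam 4: φ=90°, α=285°
  direction (0.2588, -0.9659); cell (4,2); t to first gridline: x 0.8887, y 0.3002 (then +3.8637 / +1.0353)
    (4,1) via y @ 0.3002
    (5,1) via x @ 0.8887
    (5,0) via y @ 1.3355  # hit
  → r_4 = 1.3355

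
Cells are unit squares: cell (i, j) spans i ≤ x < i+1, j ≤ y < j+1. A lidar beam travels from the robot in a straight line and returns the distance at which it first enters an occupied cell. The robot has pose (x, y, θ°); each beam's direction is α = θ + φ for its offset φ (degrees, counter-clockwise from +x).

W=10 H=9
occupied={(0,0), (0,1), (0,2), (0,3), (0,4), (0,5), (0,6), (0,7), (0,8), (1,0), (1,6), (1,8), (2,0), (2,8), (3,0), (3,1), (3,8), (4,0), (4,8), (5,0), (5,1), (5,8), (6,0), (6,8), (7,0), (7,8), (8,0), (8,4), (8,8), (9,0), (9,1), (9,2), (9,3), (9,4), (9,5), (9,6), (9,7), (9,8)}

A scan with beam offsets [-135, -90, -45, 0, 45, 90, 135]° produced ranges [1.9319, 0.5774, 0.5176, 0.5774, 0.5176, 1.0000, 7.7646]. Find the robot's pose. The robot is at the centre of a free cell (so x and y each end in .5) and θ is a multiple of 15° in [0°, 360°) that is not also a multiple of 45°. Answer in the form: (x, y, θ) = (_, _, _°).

(x, y, θ) = (8.5, 7.5, 60°)

The pose lattice has 52·16 = 832 candidates. Test each by forward raycasting.
  (4.5, 1.5, 195°): beam 1 = 7.5056 ≠ 1.9319 ✗
  (5.5, 7.5, 15°): beam 1 = 7.5056 ≠ 1.9319 ✗
  (1.5, 7.5, 255°): beam 1 = 0.5774 ≠ 1.9319 ✗
  …
  (8.5, 7.5, 60°): r_1=1.9319, r_2=0.5774, r_3=0.5176, r_4=0.5774, r_5=0.5176, r_6=1.0000, r_7=7.7646 — all match ✓
Unique over the lattice → pose = (8.5, 7.5, 60°).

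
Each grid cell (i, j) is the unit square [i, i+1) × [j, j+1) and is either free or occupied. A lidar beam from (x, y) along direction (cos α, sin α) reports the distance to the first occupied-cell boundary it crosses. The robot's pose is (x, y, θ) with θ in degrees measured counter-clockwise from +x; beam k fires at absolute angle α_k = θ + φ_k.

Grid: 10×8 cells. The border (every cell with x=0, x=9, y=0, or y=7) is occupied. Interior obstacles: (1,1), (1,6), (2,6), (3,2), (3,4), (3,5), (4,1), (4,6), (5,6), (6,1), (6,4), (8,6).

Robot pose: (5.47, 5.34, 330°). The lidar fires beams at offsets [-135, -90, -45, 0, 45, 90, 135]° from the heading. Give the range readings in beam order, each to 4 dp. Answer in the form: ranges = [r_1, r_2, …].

beam 1: φ=-135°, α=195°
  cosα=-0.9659 sinα=-0.2588 | (5,5) | tMaxX 0.4866 tMaxY 1.3137 | tΔX 1.0353 tΔY 3.8637
    t=0.4866 [x] (4,5)
    t=1.3137 [y] (4,4)
    t=1.5219 [x] (3,4) — stop
  → r_1 = 1.5219
beam 2: φ=-90°, α=240°
  cosα=-0.5000 sinα=-0.8660 | (5,5) | tMaxX 0.9400 tMaxY 0.3926 | tΔX 2.0000 tΔY 1.1547
    t=0.3926 [y] (5,4)
    t=0.9400 [x] (4,4)
    t=1.5473 [y] (4,3)
    t=2.7020 [y] (4,2)
    t=2.9400 [x] (3,2) — stop
  → r_2 = 2.9400
beam 3: φ=-45°, α=285°
  cosα=0.2588 sinα=-0.9659 | (5,5) | tMaxX 2.0478 tMaxY 0.3520 | tΔX 3.8637 tΔY 1.0353
    t=0.3520 [y] (5,4)
    t=1.3873 [y] (5,3)
    t=2.0478 [x] (6,3)
    t=2.4225 [y] (6,2)
    t=3.4578 [y] (6,1) — stop
  → r_3 = 3.4578
beam 4: φ=0°, α=330°
  cosα=0.8660 sinα=-0.5000 | (5,5) | tMaxX 0.6120 tMaxY 0.6800 | tΔX 1.1547 tΔY 2.0000
    t=0.6120 [x] (6,5)
    t=0.6800 [y] (6,4) — stop
  → r_4 = 0.6800
beam 5: φ=45°, α=15°
  cosα=0.9659 sinα=0.2588 | (5,5) | tMaxX 0.5487 tMaxY 2.5500 | tΔX 1.0353 tΔY 3.8637
    t=0.5487 [x] (6,5)
    t=1.5840 [x] (7,5)
    t=2.5500 [y] (7,6)
    t=2.6192 [x] (8,6) — stop
  → r_5 = 2.6192
beam 6: φ=90°, α=60°
  cosα=0.5000 sinα=0.8660 | (5,5) | tMaxX 1.0600 tMaxY 0.7621 | tΔX 2.0000 tΔY 1.1547
    t=0.7621 [y] (5,6) — stop
  → r_6 = 0.7621
beam 7: φ=135°, α=105°
  cosα=-0.2588 sinα=0.9659 | (5,5) | tMaxX 1.8159 tMaxY 0.6833 | tΔX 3.8637 tΔY 1.0353
    t=0.6833 [y] (5,6) — stop
  → r_7 = 0.6833

ranges = [1.5219, 2.9400, 3.4578, 0.6800, 2.6192, 0.7621, 0.6833]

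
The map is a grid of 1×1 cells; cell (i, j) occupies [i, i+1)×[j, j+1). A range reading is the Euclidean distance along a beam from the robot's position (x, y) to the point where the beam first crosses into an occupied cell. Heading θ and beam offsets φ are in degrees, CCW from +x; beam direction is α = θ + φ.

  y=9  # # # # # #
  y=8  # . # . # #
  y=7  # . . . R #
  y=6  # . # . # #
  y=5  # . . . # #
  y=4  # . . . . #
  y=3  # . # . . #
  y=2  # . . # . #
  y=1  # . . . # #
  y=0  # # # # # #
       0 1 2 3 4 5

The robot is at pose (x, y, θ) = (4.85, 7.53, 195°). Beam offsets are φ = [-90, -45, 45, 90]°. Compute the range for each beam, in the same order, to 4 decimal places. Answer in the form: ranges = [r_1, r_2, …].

beam 1: φ=-90°, α=105°
  d=(-0.2588,0.9659)  start (4,7)  tX=3.2841 tY=0.4866  stride 1/|dx|=3.8637 1/|dy|=1.0353
    cross y-line → (4,8), t=0.4866 (wall)
  → r_1 = 0.4866
beam 2: φ=-45°, α=150°
  d=(-0.8660,0.5000)  start (4,7)  tX=0.9815 tY=0.9400  stride 1/|dx|=1.1547 1/|dy|=2.0000
    cross y-line → (4,8), t=0.9400 (wall)
  → r_2 = 0.9400
beam 3: φ=45°, α=240°
  d=(-0.5000,-0.8660)  start (4,7)  tX=1.7000 tY=0.6120  stride 1/|dx|=2.0000 1/|dy|=1.1547
    cross y-line → (4,6), t=0.6120 (wall)
  → r_3 = 0.6120
beam 4: φ=90°, α=285°
  d=(0.2588,-0.9659)  start (4,7)  tX=0.5796 tY=0.5487  stride 1/|dx|=3.8637 1/|dy|=1.0353
    cross y-line → (4,6), t=0.5487 (wall)
  → r_4 = 0.5487

ranges = [0.4866, 0.9400, 0.6120, 0.5487]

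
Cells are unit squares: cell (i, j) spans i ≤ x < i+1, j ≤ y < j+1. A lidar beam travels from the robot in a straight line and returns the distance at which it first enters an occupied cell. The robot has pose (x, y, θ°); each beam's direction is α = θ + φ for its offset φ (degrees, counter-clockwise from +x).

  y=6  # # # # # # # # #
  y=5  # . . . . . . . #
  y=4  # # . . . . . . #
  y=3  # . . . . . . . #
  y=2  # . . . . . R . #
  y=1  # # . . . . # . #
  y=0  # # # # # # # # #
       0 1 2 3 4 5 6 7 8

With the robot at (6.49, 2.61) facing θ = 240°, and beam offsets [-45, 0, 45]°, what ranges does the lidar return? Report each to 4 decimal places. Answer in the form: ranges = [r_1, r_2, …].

beam 1: φ=-45°, α=195°
  dir = (cos 195°, sin 195°) = (-0.9659, -0.2588); from cell (6,2)
  next x-line at t=0.5073, next y-line at t=2.3569; Δt_x=1.0353, Δt_y=3.8637
    x: enter (5,2) at t=0.5073
    x: enter (4,2) at t=1.5426
    y: enter (4,1) at t=2.3569
    x: enter (3,1) at t=2.5778
    x: enter (2,1) at t=3.6131
    x: enter (1,1) at t=4.6484 ← occupied
  → r_1 = 4.6484
beam 2: φ=0°, α=240°
  dir = (cos 240°, sin 240°) = (-0.5000, -0.8660); from cell (6,2)
  next x-line at t=0.9800, next y-line at t=0.7044; Δt_x=2.0000, Δt_y=1.1547
    y: enter (6,1) at t=0.7044 ← occupied
  → r_2 = 0.7044
beam 3: φ=45°, α=285°
  dir = (cos 285°, sin 285°) = (0.2588, -0.9659); from cell (6,2)
  next x-line at t=1.9705, next y-line at t=0.6315; Δt_x=3.8637, Δt_y=1.0353
    y: enter (6,1) at t=0.6315 ← occupied
  → r_3 = 0.6315

ranges = [4.6484, 0.7044, 0.6315]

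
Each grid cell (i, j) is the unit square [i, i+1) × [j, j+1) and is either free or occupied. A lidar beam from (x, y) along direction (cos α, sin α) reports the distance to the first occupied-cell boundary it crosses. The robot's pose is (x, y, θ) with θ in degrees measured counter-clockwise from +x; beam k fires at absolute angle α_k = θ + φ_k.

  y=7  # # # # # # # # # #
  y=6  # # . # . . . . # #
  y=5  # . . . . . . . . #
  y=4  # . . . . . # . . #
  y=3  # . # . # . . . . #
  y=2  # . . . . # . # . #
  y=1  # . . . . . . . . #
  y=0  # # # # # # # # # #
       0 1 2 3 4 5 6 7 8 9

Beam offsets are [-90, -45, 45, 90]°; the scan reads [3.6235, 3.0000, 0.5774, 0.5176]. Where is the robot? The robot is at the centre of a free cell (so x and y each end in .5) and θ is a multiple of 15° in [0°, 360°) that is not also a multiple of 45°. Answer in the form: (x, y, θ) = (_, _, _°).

Candidates: 40 free-cell centres × 16 headings = 640 poses. Raycast each; keep the one whose scan matches to 4 dp.
  (7.5, 3.5, 150°): beam 1 = 2.8868 ≠ 3.6235 ✗
  (8.5, 5.5, 75°): beam 1 = 0.5176 ≠ 3.6235 ✗
  (2.5, 1.5, 15°): beam 1 = 0.5176 ≠ 3.6235 ✗
  (7.5, 4.5, 105°): beam 1 = 1.5529 ≠ 3.6235 ✗
  (8.5, 1.5, 300°): beam 1 = 1.0000 ≠ 3.6235 ✗
  …
  (5.5, 3.5, 165°): r_1=3.6235, r_2=3.0000, r_3=0.5774, r_4=0.5176 — all match ✓
Only this pose fits every beam.

(x, y, θ) = (5.5, 3.5, 165°)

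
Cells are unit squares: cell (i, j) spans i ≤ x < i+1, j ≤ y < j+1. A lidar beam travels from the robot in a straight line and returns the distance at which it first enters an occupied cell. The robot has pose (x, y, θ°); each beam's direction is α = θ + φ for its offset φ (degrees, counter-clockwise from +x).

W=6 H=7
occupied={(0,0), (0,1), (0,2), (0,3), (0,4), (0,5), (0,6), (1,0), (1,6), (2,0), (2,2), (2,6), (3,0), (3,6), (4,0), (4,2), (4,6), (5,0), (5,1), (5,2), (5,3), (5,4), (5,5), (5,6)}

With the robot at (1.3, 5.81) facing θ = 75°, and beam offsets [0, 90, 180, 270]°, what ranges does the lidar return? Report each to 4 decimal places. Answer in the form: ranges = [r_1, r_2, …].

ranges = [0.1967, 0.3106, 1.1591, 3.8305]

beam 1: φ=0°, α=75°
  dir = (cos 75°, sin 75°) = (0.2588, 0.9659); from cell (1,5)
  next x-line at t=2.7046, next y-line at t=0.1967; Δt_x=3.8637, Δt_y=1.0353
    y: enter (1,6) at t=0.1967 ← occupied
  → r_1 = 0.1967
beam 2: φ=90°, α=165°
  dir = (cos 165°, sin 165°) = (-0.9659, 0.2588); from cell (1,5)
  next x-line at t=0.3106, next y-line at t=0.7341; Δt_x=1.0353, Δt_y=3.8637
    x: enter (0,5) at t=0.3106 ← occupied
  → r_2 = 0.3106
beam 3: φ=180°, α=255°
  dir = (cos 255°, sin 255°) = (-0.2588, -0.9659); from cell (1,5)
  next x-line at t=1.1591, next y-line at t=0.8386; Δt_x=3.8637, Δt_y=1.0353
    y: enter (1,4) at t=0.8386
    x: enter (0,4) at t=1.1591 ← occupied
  → r_3 = 1.1591
beam 4: φ=270°, α=345°
  dir = (cos 345°, sin 345°) = (0.9659, -0.2588); from cell (1,5)
  next x-line at t=0.7247, next y-line at t=3.1296; Δt_x=1.0353, Δt_y=3.8637
    x: enter (2,5) at t=0.7247
    x: enter (3,5) at t=1.7600
    x: enter (4,5) at t=2.7952
    y: enter (4,4) at t=3.1296
    x: enter (5,4) at t=3.8305 ← occupied
  → r_4 = 3.8305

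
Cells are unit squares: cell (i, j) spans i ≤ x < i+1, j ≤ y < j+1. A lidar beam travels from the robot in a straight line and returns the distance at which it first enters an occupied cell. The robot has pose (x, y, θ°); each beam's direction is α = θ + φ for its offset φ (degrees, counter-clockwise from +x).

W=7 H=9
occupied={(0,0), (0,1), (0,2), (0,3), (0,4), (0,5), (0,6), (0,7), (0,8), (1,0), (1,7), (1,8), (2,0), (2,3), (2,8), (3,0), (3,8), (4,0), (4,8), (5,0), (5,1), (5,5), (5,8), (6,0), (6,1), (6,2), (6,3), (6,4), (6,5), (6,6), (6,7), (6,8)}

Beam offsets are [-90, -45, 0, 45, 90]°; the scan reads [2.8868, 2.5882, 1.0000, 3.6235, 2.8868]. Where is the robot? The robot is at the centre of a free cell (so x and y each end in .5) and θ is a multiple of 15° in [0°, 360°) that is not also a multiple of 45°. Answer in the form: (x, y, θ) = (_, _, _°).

Candidates: 31 free-cell centres × 16 headings = 496 poses. Raycast each; keep the one whose scan matches to 4 dp.
  (3.5, 4.5, 345°): beam 1 = 3.6235 ≠ 2.8868 ✗
  (2.5, 7.5, 240°): beam 1 = 0.5774 ≠ 2.8868 ✗
  (2.5, 4.5, 60°): beam 1 = 4.0415 ≠ 2.8868 ✗
  (2.5, 7.5, 30°): beam 1 = 6.3509 ≠ 2.8868 ✗
  (3.5, 4.5, 255°): beam 1 = 2.5882 ≠ 2.8868 ✗
  …
  (3.5, 4.5, 240°): r_1=2.8868, r_2=2.5882, r_3=1.0000, r_4=3.6235, r_5=2.8868 — all match ✓
Unique over the lattice → pose = (3.5, 4.5, 240°).

(x, y, θ) = (3.5, 4.5, 240°)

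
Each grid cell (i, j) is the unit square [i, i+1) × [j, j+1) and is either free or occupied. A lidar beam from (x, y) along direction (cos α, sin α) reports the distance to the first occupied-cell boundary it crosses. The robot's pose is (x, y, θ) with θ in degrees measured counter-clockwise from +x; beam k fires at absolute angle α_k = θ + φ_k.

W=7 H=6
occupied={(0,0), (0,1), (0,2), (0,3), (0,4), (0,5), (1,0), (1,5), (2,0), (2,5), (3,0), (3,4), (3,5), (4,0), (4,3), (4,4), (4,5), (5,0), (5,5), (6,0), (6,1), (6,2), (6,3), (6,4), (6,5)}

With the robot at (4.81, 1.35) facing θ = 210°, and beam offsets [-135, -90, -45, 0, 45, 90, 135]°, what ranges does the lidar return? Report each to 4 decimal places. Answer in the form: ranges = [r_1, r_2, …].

beam 1: φ=-135°, α=75°
  dir = (cos 75°, sin 75°) = (0.2588, 0.9659); from cell (4,1)
  next x-line at t=0.7341, next y-line at t=0.6729; Δt_x=3.8637, Δt_y=1.0353
    y: enter (4,2) at t=0.6729
    x: enter (5,2) at t=0.7341
    y: enter (5,3) at t=1.7082
    y: enter (5,4) at t=2.7435
    y: enter (5,5) at t=3.7788 ← occupied
  → r_1 = 3.7788
beam 2: φ=-90°, α=120°
  dir = (cos 120°, sin 120°) = (-0.5000, 0.8660); from cell (4,1)
  next x-line at t=1.6200, next y-line at t=0.7506; Δt_x=2.0000, Δt_y=1.1547
    y: enter (4,2) at t=0.7506
    x: enter (3,2) at t=1.6200
    y: enter (3,3) at t=1.9053
    y: enter (3,4) at t=3.0600 ← occupied
  → r_2 = 3.0600
beam 3: φ=-45°, α=165°
  dir = (cos 165°, sin 165°) = (-0.9659, 0.2588); from cell (4,1)
  next x-line at t=0.8386, next y-line at t=2.5114; Δt_x=1.0353, Δt_y=3.8637
    x: enter (3,1) at t=0.8386
    x: enter (2,1) at t=1.8738
    y: enter (2,2) at t=2.5114
    x: enter (1,2) at t=2.9091
    x: enter (0,2) at t=3.9444 ← occupied
  → r_3 = 3.9444
beam 4: φ=0°, α=210°
  dir = (cos 210°, sin 210°) = (-0.8660, -0.5000); from cell (4,1)
  next x-line at t=0.9353, next y-line at t=0.7000; Δt_x=1.1547, Δt_y=2.0000
    y: enter (4,0) at t=0.7000 ← occupied
  → r_4 = 0.7000
beam 5: φ=45°, α=255°
  dir = (cos 255°, sin 255°) = (-0.2588, -0.9659); from cell (4,1)
  next x-line at t=3.1296, next y-line at t=0.3623; Δt_x=3.8637, Δt_y=1.0353
    y: enter (4,0) at t=0.3623 ← occupied
  → r_5 = 0.3623
beam 6: φ=90°, α=300°
  dir = (cos 300°, sin 300°) = (0.5000, -0.8660); from cell (4,1)
  next x-line at t=0.3800, next y-line at t=0.4041; Δt_x=2.0000, Δt_y=1.1547
    x: enter (5,1) at t=0.3800
    y: enter (5,0) at t=0.4041 ← occupied
  → r_6 = 0.4041
beam 7: φ=135°, α=345°
  dir = (cos 345°, sin 345°) = (0.9659, -0.2588); from cell (4,1)
  next x-line at t=0.1967, next y-line at t=1.3523; Δt_x=1.0353, Δt_y=3.8637
    x: enter (5,1) at t=0.1967
    x: enter (6,1) at t=1.2320 ← occupied
  → r_7 = 1.2320

ranges = [3.7788, 3.0600, 3.9444, 0.7000, 0.3623, 0.4041, 1.2320]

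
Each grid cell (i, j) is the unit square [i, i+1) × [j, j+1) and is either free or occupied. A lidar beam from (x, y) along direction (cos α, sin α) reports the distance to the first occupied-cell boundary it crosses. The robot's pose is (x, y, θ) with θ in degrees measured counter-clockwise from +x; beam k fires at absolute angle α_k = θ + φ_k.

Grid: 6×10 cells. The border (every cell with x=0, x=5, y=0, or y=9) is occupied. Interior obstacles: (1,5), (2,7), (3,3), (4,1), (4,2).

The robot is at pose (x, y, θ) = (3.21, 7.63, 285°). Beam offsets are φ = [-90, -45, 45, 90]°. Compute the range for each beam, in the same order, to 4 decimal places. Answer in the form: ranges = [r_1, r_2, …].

beam 1: φ=-90°, α=195°
  direction (-0.9659, -0.2588); cell (3,7); t to first gridline: x 0.2174, y 2.4341 (then +1.0353 / +3.8637)
    (2,7) via x @ 0.2174  # hit
  → r_1 = 0.2174
beam 2: φ=-45°, α=240°
  direction (-0.5000, -0.8660); cell (3,7); t to first gridline: x 0.4200, y 0.7275 (then +2.0000 / +1.1547)
    (2,7) via x @ 0.4200  # hit
  → r_2 = 0.4200
beam 3: φ=45°, α=330°
  direction (0.8660, -0.5000); cell (3,7); t to first gridline: x 0.9122, y 1.2600 (then +1.1547 / +2.0000)
    (4,7) via x @ 0.9122
    (4,6) via y @ 1.2600
    (5,6) via x @ 2.0669  # hit
  → r_3 = 2.0669
beam 4: φ=90°, α=15°
  direction (0.9659, 0.2588); cell (3,7); t to first gridline: x 0.8179, y 1.4296 (then +1.0353 / +3.8637)
    (4,7) via x @ 0.8179
    (4,8) via y @ 1.4296
    (5,8) via x @ 1.8531  # hit
  → r_4 = 1.8531

ranges = [0.2174, 0.4200, 2.0669, 1.8531]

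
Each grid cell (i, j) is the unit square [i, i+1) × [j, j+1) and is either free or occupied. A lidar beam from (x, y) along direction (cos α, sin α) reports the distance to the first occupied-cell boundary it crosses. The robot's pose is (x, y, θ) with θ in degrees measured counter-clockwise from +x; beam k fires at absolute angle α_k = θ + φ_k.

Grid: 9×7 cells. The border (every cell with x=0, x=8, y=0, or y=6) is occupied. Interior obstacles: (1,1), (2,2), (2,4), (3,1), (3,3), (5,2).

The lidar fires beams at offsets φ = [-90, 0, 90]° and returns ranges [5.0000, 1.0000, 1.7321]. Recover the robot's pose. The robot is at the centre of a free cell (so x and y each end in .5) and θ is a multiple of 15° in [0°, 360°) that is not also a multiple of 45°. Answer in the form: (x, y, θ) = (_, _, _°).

(x, y, θ) = (6.5, 3.5, 240°)

Candidates: 29 free-cell centres × 16 headings = 464 poses. Raycast each; keep the one whose scan matches to 4 dp.
  (7.5, 3.5, 195°): beam 1 = 2.5882 ≠ 5.0000 ✗
  (6.5, 2.5, 165°): beam 1 = 3.6235 ≠ 5.0000 ✗
  (5.5, 3.5, 195°): beam 1 = 2.5882 ≠ 5.0000 ✗
  (2.5, 5.5, 285°): beam 1 = 1.5529 ≠ 5.0000 ✗
  …
  (6.5, 3.5, 240°): r_1=5.0000, r_2=1.0000, r_3=1.7321 — all match ✓
No second candidate reproduces the full scan.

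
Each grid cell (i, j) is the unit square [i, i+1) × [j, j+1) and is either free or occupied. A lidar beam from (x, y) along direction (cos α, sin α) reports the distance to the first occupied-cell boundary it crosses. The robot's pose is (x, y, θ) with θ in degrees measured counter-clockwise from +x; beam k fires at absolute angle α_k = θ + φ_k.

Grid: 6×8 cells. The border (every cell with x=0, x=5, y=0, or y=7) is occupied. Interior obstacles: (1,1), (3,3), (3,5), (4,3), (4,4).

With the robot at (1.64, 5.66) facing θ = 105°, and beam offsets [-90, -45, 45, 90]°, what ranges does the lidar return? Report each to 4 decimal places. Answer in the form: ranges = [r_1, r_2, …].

ranges = [3.4785, 1.5473, 0.7390, 0.6626]

beam 1: φ=-90°, α=15°
  direction (0.9659, 0.2588); cell (1,5); t to first gridline: x 0.3727, y 1.3137 (then +1.0353 / +3.8637)
    (2,5) via x @ 0.3727
    (2,6) via y @ 1.3137
    (3,6) via x @ 1.4080
    (4,6) via x @ 2.4433
    (5,6) via x @ 3.4785  # hit
  → r_1 = 3.4785
beam 2: φ=-45°, α=60°
  direction (0.5000, 0.8660); cell (1,5); t to first gridline: x 0.7200, y 0.3926 (then +2.0000 / +1.1547)
    (1,6) via y @ 0.3926
    (2,6) via x @ 0.7200
    (2,7) via y @ 1.5473  # hit
  → r_2 = 1.5473
beam 3: φ=45°, α=150°
  direction (-0.8660, 0.5000); cell (1,5); t to first gridline: x 0.7390, y 0.6800 (then +1.1547 / +2.0000)
    (1,6) via y @ 0.6800
    (0,6) via x @ 0.7390  # hit
  → r_3 = 0.7390
beam 4: φ=90°, α=195°
  direction (-0.9659, -0.2588); cell (1,5); t to first gridline: x 0.6626, y 2.5500 (then +1.0353 / +3.8637)
    (0,5) via x @ 0.6626  # hit
  → r_4 = 0.6626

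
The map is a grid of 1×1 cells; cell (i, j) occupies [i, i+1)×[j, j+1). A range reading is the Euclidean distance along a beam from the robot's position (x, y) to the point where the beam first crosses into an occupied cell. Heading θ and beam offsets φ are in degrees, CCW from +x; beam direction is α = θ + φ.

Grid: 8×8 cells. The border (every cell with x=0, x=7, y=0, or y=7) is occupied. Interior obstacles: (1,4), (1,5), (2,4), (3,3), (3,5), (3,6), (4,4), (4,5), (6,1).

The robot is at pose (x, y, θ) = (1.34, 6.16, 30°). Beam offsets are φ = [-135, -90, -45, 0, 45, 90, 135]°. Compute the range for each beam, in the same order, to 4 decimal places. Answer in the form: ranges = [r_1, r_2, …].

beam 1: φ=-135°, α=255°
  cosα=-0.2588 sinα=-0.9659 | (1,6) | tMaxX 1.3137 tMaxY 0.1656 | tΔX 3.8637 tΔY 1.0353
    t=0.1656 [y] (1,5) — stop
  → r_1 = 0.1656
beam 2: φ=-90°, α=300°
  cosα=0.5000 sinα=-0.8660 | (1,6) | tMaxX 1.3200 tMaxY 0.1848 | tΔX 2.0000 tΔY 1.1547
    t=0.1848 [y] (1,5) — stop
  → r_2 = 0.1848
beam 3: φ=-45°, α=345°
  cosα=0.9659 sinα=-0.2588 | (1,6) | tMaxX 0.6833 tMaxY 0.6182 | tΔX 1.0353 tΔY 3.8637
    t=0.6182 [y] (1,5) — stop
  → r_3 = 0.6182
beam 4: φ=0°, α=30°
  cosα=0.8660 sinα=0.5000 | (1,6) | tMaxX 0.7621 tMaxY 1.6800 | tΔX 1.1547 tΔY 2.0000
    t=0.7621 [x] (2,6)
    t=1.6800 [y] (2,7) — stop
  → r_4 = 1.6800
beam 5: φ=45°, α=75°
  cosα=0.2588 sinα=0.9659 | (1,6) | tMaxX 2.5500 tMaxY 0.8696 | tΔX 3.8637 tΔY 1.0353
    t=0.8696 [y] (1,7) — stop
  → r_5 = 0.8696
beam 6: φ=90°, α=120°
  cosα=-0.5000 sinα=0.8660 | (1,6) | tMaxX 0.6800 tMaxY 0.9699 | tΔX 2.0000 tΔY 1.1547
    t=0.6800 [x] (0,6) — stop
  → r_6 = 0.6800
beam 7: φ=135°, α=165°
  cosα=-0.9659 sinα=0.2588 | (1,6) | tMaxX 0.3520 tMaxY 3.2455 | tΔX 1.0353 tΔY 3.8637
    t=0.3520 [x] (0,6) — stop
  → r_7 = 0.3520

ranges = [0.1656, 0.1848, 0.6182, 1.6800, 0.8696, 0.6800, 0.3520]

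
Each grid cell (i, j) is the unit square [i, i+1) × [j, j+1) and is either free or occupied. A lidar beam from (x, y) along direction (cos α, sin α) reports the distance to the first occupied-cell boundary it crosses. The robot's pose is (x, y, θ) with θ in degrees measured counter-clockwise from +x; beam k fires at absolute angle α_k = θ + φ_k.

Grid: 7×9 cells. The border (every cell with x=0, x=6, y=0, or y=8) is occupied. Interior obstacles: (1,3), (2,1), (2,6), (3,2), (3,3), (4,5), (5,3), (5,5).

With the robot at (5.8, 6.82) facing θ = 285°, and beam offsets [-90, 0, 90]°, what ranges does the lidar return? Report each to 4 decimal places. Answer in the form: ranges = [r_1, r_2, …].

beam 1: φ=-90°, α=195°
  cosα=-0.9659 sinα=-0.2588 | (5,6) | tMaxX 0.8282 tMaxY 3.1682 | tΔX 1.0353 tΔY 3.8637
    t=0.8282 [x] (4,6)
    t=1.8635 [x] (3,6)
    t=2.8988 [x] (2,6) — stop
  → r_1 = 2.8988
beam 2: φ=0°, α=285°
  cosα=0.2588 sinα=-0.9659 | (5,6) | tMaxX 0.7727 tMaxY 0.8489 | tΔX 3.8637 tΔY 1.0353
    t=0.7727 [x] (6,6) — stop
  → r_2 = 0.7727
beam 3: φ=90°, α=15°
  cosα=0.9659 sinα=0.2588 | (5,6) | tMaxX 0.2071 tMaxY 0.6955 | tΔX 1.0353 tΔY 3.8637
    t=0.2071 [x] (6,6) — stop
  → r_3 = 0.2071

ranges = [2.8988, 0.7727, 0.2071]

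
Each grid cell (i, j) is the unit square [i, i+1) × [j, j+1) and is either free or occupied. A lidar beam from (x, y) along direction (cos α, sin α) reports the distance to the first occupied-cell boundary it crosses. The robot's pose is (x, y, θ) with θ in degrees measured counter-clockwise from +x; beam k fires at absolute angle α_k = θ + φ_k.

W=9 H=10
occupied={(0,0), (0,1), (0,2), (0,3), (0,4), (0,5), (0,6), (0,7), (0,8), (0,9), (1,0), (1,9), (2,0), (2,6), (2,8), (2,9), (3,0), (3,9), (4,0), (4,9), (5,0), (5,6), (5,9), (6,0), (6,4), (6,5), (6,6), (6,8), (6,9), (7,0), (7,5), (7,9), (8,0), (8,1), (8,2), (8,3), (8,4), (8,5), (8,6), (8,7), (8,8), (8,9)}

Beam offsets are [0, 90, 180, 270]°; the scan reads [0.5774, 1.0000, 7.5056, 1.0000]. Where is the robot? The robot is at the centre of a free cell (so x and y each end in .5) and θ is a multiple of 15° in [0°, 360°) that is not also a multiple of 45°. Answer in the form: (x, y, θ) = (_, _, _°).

Candidates: 48 free-cell centres × 16 headings = 768 poses. Raycast each; keep the one whose scan matches to 4 dp.
  (6.5, 3.5, 15°): beam 1 = 1.5529 ≠ 0.5774 ✗
  (1.5, 2.5, 330°): beam 1 = 3.0000 ≠ 0.5774 ✗
  (4.5, 2.5, 150°): beam 1 = 4.0415 ≠ 0.5774 ✗
  …
  (1.5, 5.5, 150°): r_1=0.5774, r_2=1.0000, r_3=7.5056, r_4=1.0000 — all match ✓
Only this pose fits every beam.

(x, y, θ) = (1.5, 5.5, 150°)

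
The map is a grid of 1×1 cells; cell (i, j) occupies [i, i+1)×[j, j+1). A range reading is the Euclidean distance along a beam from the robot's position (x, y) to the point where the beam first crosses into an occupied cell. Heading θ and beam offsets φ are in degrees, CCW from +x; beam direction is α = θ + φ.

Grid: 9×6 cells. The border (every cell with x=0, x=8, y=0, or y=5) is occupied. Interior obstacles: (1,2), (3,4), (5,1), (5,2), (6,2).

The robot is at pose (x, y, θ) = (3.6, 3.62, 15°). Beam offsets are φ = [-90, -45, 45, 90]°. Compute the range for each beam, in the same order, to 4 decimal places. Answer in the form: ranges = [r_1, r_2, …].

ranges = [2.7124, 1.6166, 0.4388, 0.3934]

beam 1: φ=-90°, α=285°
  cosα=0.2588 sinα=-0.9659 | (3,3) | tMaxX 1.5455 tMaxY 0.6419 | tΔX 3.8637 tΔY 1.0353
    t=0.6419 [y] (3,2)
    t=1.5455 [x] (4,2)
    t=1.6771 [y] (4,1)
    t=2.7124 [y] (4,0) — stop
  → r_1 = 2.7124
beam 2: φ=-45°, α=330°
  cosα=0.8660 sinα=-0.5000 | (3,3) | tMaxX 0.4619 tMaxY 1.2400 | tΔX 1.1547 tΔY 2.0000
    t=0.4619 [x] (4,3)
    t=1.2400 [y] (4,2)
    t=1.6166 [x] (5,2) — stop
  → r_2 = 1.6166
beam 3: φ=45°, α=60°
  cosα=0.5000 sinα=0.8660 | (3,3) | tMaxX 0.8000 tMaxY 0.4388 | tΔX 2.0000 tΔY 1.1547
    t=0.4388 [y] (3,4) — stop
  → r_3 = 0.4388
beam 4: φ=90°, α=105°
  cosα=-0.2588 sinα=0.9659 | (3,3) | tMaxX 2.3182 tMaxY 0.3934 | tΔX 3.8637 tΔY 1.0353
    t=0.3934 [y] (3,4) — stop
  → r_4 = 0.3934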